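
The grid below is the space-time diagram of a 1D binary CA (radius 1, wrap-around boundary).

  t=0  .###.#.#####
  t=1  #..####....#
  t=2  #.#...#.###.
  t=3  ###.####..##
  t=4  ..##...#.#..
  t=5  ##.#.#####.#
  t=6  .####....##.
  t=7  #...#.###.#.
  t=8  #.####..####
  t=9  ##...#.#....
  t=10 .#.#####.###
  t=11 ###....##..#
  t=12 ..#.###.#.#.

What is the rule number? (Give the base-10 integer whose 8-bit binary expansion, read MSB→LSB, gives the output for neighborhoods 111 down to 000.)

  ###|.  b7=0 t=0,i=2
  ##.|#  b6=1 t=0,i=3
  #.#|#  b5=1 t=0,i=0
  #..|.  b4=0 t=1,i=1
  .##|.  b3=0 t=0,i=1
  .#.|#  b2=1 t=0,i=5
  ..#|#  b1=1 t=1,i=2
  ...|#  b0=1 t=1,i=8
  bits 01100111 = 103

103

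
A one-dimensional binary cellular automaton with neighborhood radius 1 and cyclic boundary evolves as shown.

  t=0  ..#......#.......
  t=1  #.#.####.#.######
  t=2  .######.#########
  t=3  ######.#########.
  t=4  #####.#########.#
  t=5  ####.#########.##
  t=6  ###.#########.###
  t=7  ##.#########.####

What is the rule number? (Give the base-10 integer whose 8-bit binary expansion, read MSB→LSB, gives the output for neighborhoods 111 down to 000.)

173

  [7] ### => #  t=1,i=5
  [6] ##. => .  t=1,i=0
  [5] #.# => #  t=1,i=1
  [4] #.. => .  t=0,i=3
  [3] .## => #  t=1,i=4
  [2] .#. => #  t=0,i=2
  [1] ..# => .  t=0,i=1
  [0] ... => #  t=0,i=0
  bits 10101101 = 173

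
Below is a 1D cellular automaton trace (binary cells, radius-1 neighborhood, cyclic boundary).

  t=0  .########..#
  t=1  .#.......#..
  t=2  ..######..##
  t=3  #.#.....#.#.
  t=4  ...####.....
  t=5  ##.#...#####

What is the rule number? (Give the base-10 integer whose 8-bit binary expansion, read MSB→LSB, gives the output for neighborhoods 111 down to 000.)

  [7] ### => .  t=0,i=2
  [6] ##. => .  t=0,i=8
  [5] #.# => .  t=0,i=0
  [4] #.. => #  t=0,i=9
  [3] .## => #  t=0,i=1
  [2] .#. => .  t=0,i=11
  [1] ..# => .  t=0,i=10
  [0] ... => #  t=1,i=3
  bits 00011001 = 25

25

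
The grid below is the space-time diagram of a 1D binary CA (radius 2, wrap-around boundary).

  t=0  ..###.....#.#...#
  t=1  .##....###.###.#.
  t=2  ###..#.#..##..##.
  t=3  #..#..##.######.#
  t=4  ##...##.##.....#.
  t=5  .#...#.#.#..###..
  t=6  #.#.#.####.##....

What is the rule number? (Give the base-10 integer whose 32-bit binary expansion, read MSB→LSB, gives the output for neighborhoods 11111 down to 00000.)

246945223

  #####|.  b31=0 t=3,i=11
  ####.|.  b30=0 t=3,i=13
  ###.#|.  b29=0 t=1,i=9
  ###..|.  b28=0 t=0,i=4
  ##.##|#  b27=1 t=1,i=10
  ##.#.|#  b26=1 t=1,i=14
  ##..#|#  b25=1 t=2,i=3
  ##...|.  b24=0 t=0,i=5
  #.###|#  b23=1 t=1,i=11
  #.##.|.  b22=0 t=3,i=16
  #.#.#|#  b21=1 t=5,i=7
  #.#..|#  b20=1 t=0,i=12
  #..##|#  b19=1 t=0,i=1
  #..#.|.  b18=0 t=2,i=4
  #...#|.  b17=0 t=0,i=14
  #....|.  b16=0 t=0,i=6
  .####|.  b15=0 t=3,i=10
  .###.|.  b14=0 t=0,i=3
  .##.#|.  b13=0 t=2,i=15
  .##..|#  b12=1 t=1,i=2
  .#.##|.  b11=0 t=4,i=16
  .#.#.|#  b10=1 t=0,i=11
  .#..#|.  b9=0 t=0,i=0
  .#...|#  b8=1 t=0,i=13
  ..###|#  b7=1 t=0,i=2
  ..##.|#  b6=1 t=1,i=1
  ..#.#|.  b5=0 t=0,i=10
  ..#..|.  b4=0 t=0,i=16
  ...##|.  b3=0 t=1,i=6
  ...#.|#  b2=1 t=0,i=9
  ....#|#  b1=1 t=0,i=8
  .....|#  b0=1 t=0,i=7
  bits 00001110101110000001010111000111 = 246945223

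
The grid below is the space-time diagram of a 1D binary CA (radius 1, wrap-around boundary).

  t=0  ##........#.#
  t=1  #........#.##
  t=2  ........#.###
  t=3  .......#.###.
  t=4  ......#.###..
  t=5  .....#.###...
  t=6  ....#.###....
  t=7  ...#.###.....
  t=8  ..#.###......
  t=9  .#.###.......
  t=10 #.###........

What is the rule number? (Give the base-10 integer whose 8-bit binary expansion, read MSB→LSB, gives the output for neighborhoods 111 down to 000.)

170

  ###|#  b7=1 t=0,i=0
  ##.|.  b6=0 t=0,i=1
  #.#|#  b5=1 t=0,i=11
  #..|.  b4=0 t=0,i=2
  .##|#  b3=1 t=0,i=12
  .#.|.  b2=0 t=0,i=10
  ..#|#  b1=1 t=0,i=9
  ...|.  b0=0 t=0,i=3
  bits 10101010 = 170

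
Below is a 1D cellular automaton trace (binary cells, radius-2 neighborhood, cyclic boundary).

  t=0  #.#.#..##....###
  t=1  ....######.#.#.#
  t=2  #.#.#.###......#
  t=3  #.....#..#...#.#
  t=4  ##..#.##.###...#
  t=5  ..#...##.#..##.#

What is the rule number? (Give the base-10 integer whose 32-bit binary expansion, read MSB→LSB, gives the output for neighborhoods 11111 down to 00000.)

3285857234

  ##### -> #   bit 31 = 1  t=1,i=6
  ####. -> #   bit 30 = 1  t=0,i=15
  ###.# -> .   bit 29 = 0  t=0,i=0
  ###.. -> .   bit 28 = 0  t=2,i=8
  ##.## -> .   bit 27 = 0  t=4,i=8
  ##.#. -> .   bit 26 = 0  t=0,i=1
  ##..# -> #   bit 25 = 1  t=4,i=2
  ##... -> #   bit 24 = 1  t=0,i=9
  #.### -> #   bit 23 = 1  t=2,i=6
  #.##. -> #   bit 22 = 1  t=3,i=15
  #.#.# -> .   bit 21 = 0  t=0,i=2
  #.#.. -> #   bit 20 = 1  t=0,i=4
  #..## -> #   bit 19 = 1  t=0,i=6
  #..#. -> .   bit 18 = 0  t=3,i=8
  #...# -> #   bit 17 = 1  t=3,i=11
  #.... -> .   bit 16 = 0  t=0,i=10
  .#### -> .   bit 15 = 0  t=0,i=14
  .###. -> .   bit 14 = 0  t=2,i=7
  .##.# -> #   bit 13 = 1  t=2,i=0
  .##.. -> #   bit 12 = 1  t=0,i=8
  .#.## -> .   bit 11 = 0  t=2,i=5
  .#.#. -> .   bit 10 = 0  t=0,i=3
  .#..# -> #   bit 9 = 1  t=0,i=5
  .#... -> #   bit 8 = 1  t=1,i=0
  ..### -> #   bit 7 = 1  t=0,i=13
  ..##. -> #   bit 6 = 1  t=0,i=7
  ..#.# -> .   bit 5 = 0  t=3,i=13
  ..#.. -> #   bit 4 = 1  t=3,i=6
  ...## -> .   bit 3 = 0  t=0,i=12
  ...#. -> .   bit 2 = 0  t=3,i=5
  ....# -> #   bit 1 = 1  t=0,i=11
  ..... -> .   bit 0 = 0  t=2,i=11
  bits 11000011110110100011001111010010 = 3285857234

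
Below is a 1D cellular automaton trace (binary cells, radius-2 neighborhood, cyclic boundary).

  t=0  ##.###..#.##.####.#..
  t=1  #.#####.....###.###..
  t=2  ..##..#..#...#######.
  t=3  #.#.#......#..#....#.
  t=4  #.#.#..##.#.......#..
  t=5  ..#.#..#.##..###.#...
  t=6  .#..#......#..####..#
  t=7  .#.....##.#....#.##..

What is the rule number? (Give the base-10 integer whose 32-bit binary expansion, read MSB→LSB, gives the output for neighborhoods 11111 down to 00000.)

1051902021

  [31] ##### => .  t=1,i=4
  [30] ####. => .  t=0,i=15
  [29] ###.# => #  t=0,i=16
  [28] ###.. => #  t=0,i=5
  [27] ##.## => #  t=0,i=2
  [26] ##.#. => #  t=0,i=17
  [25] ##..# => #  t=0,i=6
  [24] ##... => .  t=1,i=7
  [23] #.### => #  t=0,i=3
  [22] #.##. => .  t=0,i=10
  [21] #.#.# => #  t=3,i=0
  [20] #.#.. => #  t=0,i=18
  [19] #..## => .  t=0,i=20
  [18] #..#. => .  t=0,i=7
  [17] #...# => #  t=2,i=0
  [16] #.... => .  t=1,i=8
  [15] .#### => #  t=0,i=14
  [14] .###. => #  t=0,i=4
  [13] .##.# => .  t=0,i=1
  [12] .##.. => .  t=2,i=3
  [11] .#.## => .  t=0,i=9
  [10] .#.#. => .  t=3,i=1
  [9] .#..# => .  t=0,i=19
  [8] .#... => .  t=2,i=10
  [7] ..### => .  t=1,i=12
  [6] ..##. => #  t=0,i=0
  [5] ..#.# => .  t=0,i=8
  [4] ..#.. => .  t=2,i=6
  [3] ...## => .  t=1,i=11
  [2] ...#. => #  t=3,i=10
  [1] ....# => .  t=1,i=10
  [0] ..... => #  t=1,i=9
  bits 00111110101100101100000001000101 = 1051902021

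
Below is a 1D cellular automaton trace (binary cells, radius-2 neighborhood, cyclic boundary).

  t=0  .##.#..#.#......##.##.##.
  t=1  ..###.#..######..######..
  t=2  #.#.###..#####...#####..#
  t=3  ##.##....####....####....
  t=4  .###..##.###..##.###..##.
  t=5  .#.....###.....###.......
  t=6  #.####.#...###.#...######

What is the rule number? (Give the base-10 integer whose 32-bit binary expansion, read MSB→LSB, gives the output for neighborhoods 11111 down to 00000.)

  [31] ##### => #  t=1,i=11
  [30] ####. => #  t=1,i=13
  [29] ###.# => #  t=1,i=4
  [28] ###.. => .  t=1,i=14
  [27] ##.## => #  t=0,i=18
  [26] ##.#. => #  t=0,i=3
  [25] ##..# => .  t=0,i=24
  [24] ##... => .  t=1,i=23
  [23] #.### => #  t=2,i=4
  [22] #.##. => #  t=0,i=19
  [21] #.#.# => .  t=2,i=2
  [20] #.#.. => #  t=0,i=4
  [19] #..## => .  t=0,i=0
  [18] #..#. => #  t=0,i=6
  [17] #...# => .  t=2,i=15
  [16] #.... => #  t=0,i=11
  [15] .#### => #  t=1,i=10
  [14] .###. => .  t=1,i=3
  [13] .##.# => #  t=0,i=2
  [12] .##.. => .  t=0,i=23
  [11] .#.## => #  t=2,i=3
  [10] .#.#. => .  t=0,i=8
  [9] .#..# => .  t=0,i=5
  [8] .#... => #  t=0,i=10
  [7] ..### => #  t=1,i=2
  [6] ..##. => .  t=0,i=1
  [5] ..#.# => .  t=0,i=7
  [4] ..#.. => .  t=5,i=1
  [3] ...## => .  t=0,i=15
  [2] ...#. => #  t=5,i=0
  [1] ....# => #  t=0,i=14
  [0] ..... => #  t=0,i=12
  bits 11101100110101011010100110000111 = 3973425543

3973425543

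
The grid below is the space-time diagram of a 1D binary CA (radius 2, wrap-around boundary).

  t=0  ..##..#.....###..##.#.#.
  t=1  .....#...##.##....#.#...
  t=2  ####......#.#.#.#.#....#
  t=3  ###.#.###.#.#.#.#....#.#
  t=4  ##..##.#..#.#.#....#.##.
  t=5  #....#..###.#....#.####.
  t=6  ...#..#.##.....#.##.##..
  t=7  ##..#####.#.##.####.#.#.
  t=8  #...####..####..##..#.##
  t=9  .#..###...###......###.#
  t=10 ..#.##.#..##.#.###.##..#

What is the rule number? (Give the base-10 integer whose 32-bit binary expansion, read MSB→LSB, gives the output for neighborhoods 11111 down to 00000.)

  #####|#  b31=1 t=2,i=1
  ####.|#  b30=1 t=2,i=2
  ###.#|.  b29=0 t=3,i=2
  ###..|.  b28=0 t=0,i=14
  ##.##|.  b27=0 t=1,i=11
  ##.#.|.  b26=0 t=0,i=19
  ##..#|.  b25=0 t=0,i=4
  ##...|#  b24=1 t=1,i=14
  #.###|.  b23=0 t=3,i=6
  #.##.|#  b22=1 t=1,i=12
  #.#.#|#  b21=1 t=0,i=20
  #.#..|.  b20=0 t=0,i=22
  #..##|.  b19=0 t=0,i=16
  #..#.|#  b18=1 t=0,i=5
  #...#|.  b17=0 t=0,i=0
  #....|.  b16=0 t=0,i=8
  .####|#  b15=1 t=2,i=0
  .###.|#  b14=1 t=0,i=13
  .##.#|#  b13=1 t=0,i=18
  .##..|.  b12=0 t=0,i=3
  .#.##|#  b11=1 t=3,i=5
  .#.#.|.  b10=0 t=0,i=21
  .#..#|#  b9=1 t=4,i=8
  .#...|.  b8=0 t=0,i=7
  ..###|#  b7=1 t=0,i=12
  ..##.|.  b6=0 t=0,i=2
  ..#.#|#  b5=1 t=1,i=18
  ..#..|.  b4=0 t=0,i=6
  ...##|.  b3=0 t=0,i=1
  ...#.|.  b2=0 t=1,i=4
  ....#|#  b1=1 t=0,i=10
  .....|#  b0=1 t=0,i=9
  bits 11000001011001001110101010100011 = 3244616355

3244616355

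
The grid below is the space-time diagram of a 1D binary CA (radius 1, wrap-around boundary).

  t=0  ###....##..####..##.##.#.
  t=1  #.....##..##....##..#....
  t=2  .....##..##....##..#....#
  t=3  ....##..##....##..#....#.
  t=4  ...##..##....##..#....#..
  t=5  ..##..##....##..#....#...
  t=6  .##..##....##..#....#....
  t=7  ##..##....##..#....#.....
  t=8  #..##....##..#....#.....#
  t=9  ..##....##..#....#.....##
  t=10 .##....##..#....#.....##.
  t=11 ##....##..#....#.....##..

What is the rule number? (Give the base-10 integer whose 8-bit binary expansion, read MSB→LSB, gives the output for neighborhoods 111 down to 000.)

  nb ###: next=.  (t=0,i=1, bit7=0)
  nb ##.: next=.  (t=0,i=2, bit6=0)
  nb #.#: next=.  (t=0,i=19, bit5=0)
  nb #..: next=.  (t=0,i=3, bit4=0)
  nb .##: next=#  (t=0,i=0, bit3=1)
  nb .#.: next=.  (t=0,i=23, bit2=0)
  nb ..#: next=#  (t=0,i=6, bit1=1)
  nb ...: next=.  (t=0,i=4, bit0=0)
  bits 00001010 = 10

10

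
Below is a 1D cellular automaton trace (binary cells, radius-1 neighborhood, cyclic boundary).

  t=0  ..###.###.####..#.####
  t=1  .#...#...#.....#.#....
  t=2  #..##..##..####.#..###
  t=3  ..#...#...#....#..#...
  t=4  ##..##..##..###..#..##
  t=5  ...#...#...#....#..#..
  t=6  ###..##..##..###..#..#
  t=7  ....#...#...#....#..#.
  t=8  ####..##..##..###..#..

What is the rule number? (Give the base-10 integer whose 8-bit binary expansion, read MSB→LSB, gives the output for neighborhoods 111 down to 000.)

35

  ### -> .   bit 7 = 0  t=0,i=3
  ##. -> .   bit 6 = 0  t=0,i=4
  #.# -> #   bit 5 = 1  t=0,i=5
  #.. -> .   bit 4 = 0  t=0,i=0
  .## -> .   bit 3 = 0  t=0,i=2
  .#. -> .   bit 2 = 0  t=0,i=16
  ..# -> #   bit 1 = 1  t=0,i=1
  ... -> #   bit 0 = 1  t=1,i=3
  bits 00100011 = 35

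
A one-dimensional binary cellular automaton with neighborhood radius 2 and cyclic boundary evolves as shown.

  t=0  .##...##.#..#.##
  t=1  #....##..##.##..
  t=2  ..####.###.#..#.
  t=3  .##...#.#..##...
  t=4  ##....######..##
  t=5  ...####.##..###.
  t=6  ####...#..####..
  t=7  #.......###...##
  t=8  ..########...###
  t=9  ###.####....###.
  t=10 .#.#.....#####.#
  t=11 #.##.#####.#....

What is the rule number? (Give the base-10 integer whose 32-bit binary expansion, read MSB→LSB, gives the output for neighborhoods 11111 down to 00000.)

  #####|#  b31=1 t=4,i=8
  ####.|.  b30=0 t=2,i=4
  ###.#|.  b29=0 t=2,i=5
  ###..|.  b28=0 t=4,i=1
  ##.##|#  b27=1 t=0,i=0
  ##.#.|.  b26=0 t=0,i=8
  ##..#|#  b25=1 t=1,i=7
  ##...|.  b24=0 t=0,i=3
  #.###|.  b23=0 t=2,i=7
  #.##.|.  b22=0 t=0,i=1
  #.#.#|.  b21=0 t=10,i=1
  #.#..|#  b20=1 t=0,i=9
  #..##|#  b19=1 t=1,i=8
  #..#.|.  b18=0 t=0,i=11
  #...#|.  b17=0 t=0,i=4
  #....|#  b16=1 t=1,i=2
  .####|.  b15=0 t=2,i=3
  .###.|#  b14=1 t=2,i=8
  .##.#|.  b13=0 t=0,i=7
  .##..|.  b12=0 t=0,i=2
  .#.##|#  b11=1 t=0,i=13
  .#.#.|#  b10=1 t=3,i=7
  .#..#|#  b9=1 t=0,i=10
  .#...|.  b8=0 t=1,i=1
  ..###|#  b7=1 t=2,i=2
  ..##.|#  b6=1 t=0,i=6
  ..#.#|#  b5=1 t=0,i=12
  ..#..|.  b4=0 t=1,i=0
  ...##|#  b3=1 t=0,i=5
  ...#.|.  b2=0 t=3,i=5
  ....#|#  b1=1 t=1,i=3
  .....|#  b0=1 t=7,i=3
  bits 10001010000110010100111011101011 = 2316914411

2316914411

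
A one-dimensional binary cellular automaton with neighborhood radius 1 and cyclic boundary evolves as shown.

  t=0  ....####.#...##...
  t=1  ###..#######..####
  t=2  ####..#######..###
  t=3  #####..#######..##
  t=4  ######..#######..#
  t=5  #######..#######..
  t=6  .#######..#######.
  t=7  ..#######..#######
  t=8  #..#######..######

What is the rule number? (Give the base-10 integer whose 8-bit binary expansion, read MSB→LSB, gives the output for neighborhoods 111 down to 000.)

245

  nb ###: next=#  (t=0,i=5, bit7=1)
  nb ##.: next=#  (t=0,i=7, bit6=1)
  nb #.#: next=#  (t=0,i=8, bit5=1)
  nb #..: next=#  (t=0,i=10, bit4=1)
  nb .##: next=.  (t=0,i=4, bit3=0)
  nb .#.: next=#  (t=0,i=9, bit2=1)
  nb ..#: next=.  (t=0,i=3, bit1=0)
  nb ...: next=#  (t=0,i=0, bit0=1)
  bits 11110101 = 245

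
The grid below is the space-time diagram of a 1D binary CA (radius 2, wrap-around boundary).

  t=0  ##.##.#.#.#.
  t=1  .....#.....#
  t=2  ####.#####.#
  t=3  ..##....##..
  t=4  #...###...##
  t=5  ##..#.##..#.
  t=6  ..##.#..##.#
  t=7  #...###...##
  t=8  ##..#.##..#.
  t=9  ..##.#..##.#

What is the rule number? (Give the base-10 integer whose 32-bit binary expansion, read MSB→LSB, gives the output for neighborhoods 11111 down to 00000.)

  [31] ##### => .  t=2,i=1
  [30] ####. => #  t=2,i=2
  [29] ###.# => #  t=2,i=3
  [28] ###.. => #  t=4,i=0
  [27] ##.## => .  t=0,i=2
  [26] ##.#. => #  t=0,i=5
  [25] ##..# => #  t=5,i=2
  [24] ##... => #  t=3,i=4
  [23] #.### => .  t=2,i=5
  [22] #.##. => .  t=0,i=0
  [21] #.#.# => .  t=0,i=6
  [20] #.#.. => #  t=6,i=5
  [19] #..## => .  t=6,i=1
  [18] #..#. => #  t=5,i=3
  [17] #...# => .  t=4,i=2
  [16] #.... => #  t=1,i=1
  [15] .#### => .  t=2,i=0
  [14] .###. => .  t=4,i=5
  [13] .##.# => .  t=0,i=1
  [12] .##.. => .  t=3,i=3
  [11] .#.## => #  t=0,i=11
  [10] .#.#. => .  t=0,i=7
  [9] .#..# => #  t=6,i=0
  [8] .#... => #  t=1,i=0
  [7] ..### => #  t=4,i=4
  [6] ..##. => .  t=3,i=2
  [5] ..#.# => .  t=5,i=4
  [4] ..#.. => #  t=1,i=5
  [3] ...## => .  t=3,i=1
  [2] ...#. => .  t=1,i=4
  [1] ....# => #  t=1,i=3
  [0] ..... => #  t=1,i=2
  bits 01110111000101010000101110010011 = 1997867923

1997867923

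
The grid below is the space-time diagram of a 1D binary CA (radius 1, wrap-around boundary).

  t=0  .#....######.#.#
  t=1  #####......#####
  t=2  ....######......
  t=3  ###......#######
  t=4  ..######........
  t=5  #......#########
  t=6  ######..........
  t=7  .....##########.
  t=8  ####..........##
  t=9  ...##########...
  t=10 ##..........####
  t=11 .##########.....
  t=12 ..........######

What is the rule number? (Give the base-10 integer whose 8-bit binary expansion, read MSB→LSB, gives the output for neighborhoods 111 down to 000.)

  ### -> .   bit 7 = 0  t=0,i=7
  ##. -> #   bit 6 = 1  t=0,i=11
  #.# -> #   bit 5 = 1  t=0,i=0
  #.. -> #   bit 4 = 1  t=0,i=2
  .## -> .   bit 3 = 0  t=0,i=6
  .#. -> #   bit 2 = 1  t=0,i=1
  ..# -> .   bit 1 = 0  t=0,i=5
  ... -> #   bit 0 = 1  t=0,i=3
  bits 01110101 = 117

117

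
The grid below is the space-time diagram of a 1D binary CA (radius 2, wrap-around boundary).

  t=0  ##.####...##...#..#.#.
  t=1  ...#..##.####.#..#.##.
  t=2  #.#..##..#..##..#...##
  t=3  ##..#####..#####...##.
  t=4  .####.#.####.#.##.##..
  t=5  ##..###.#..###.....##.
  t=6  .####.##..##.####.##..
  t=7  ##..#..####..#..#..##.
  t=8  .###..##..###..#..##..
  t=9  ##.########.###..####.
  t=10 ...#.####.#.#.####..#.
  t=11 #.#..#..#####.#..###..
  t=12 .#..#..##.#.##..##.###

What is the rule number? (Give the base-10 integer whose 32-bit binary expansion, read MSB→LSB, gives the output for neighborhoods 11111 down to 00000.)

  ##### -> #   bit 31 = 1  t=3,i=6
  ####. -> .   bit 30 = 0  t=0,i=5
  ###.# -> #   bit 29 = 1  t=1,i=12
  ###.. -> #   bit 28 = 1  t=0,i=6
  ##.## -> .   bit 27 = 0  t=0,i=2
  ##.#. -> #   bit 26 = 1  t=1,i=13
  ##..# -> #   bit 25 = 1  t=2,i=7
  ##... -> #   bit 24 = 1  t=0,i=7
  #.### -> #   bit 23 = 1  t=0,i=3
  #.##. -> .   bit 22 = 0  t=0,i=0
  #.#.# -> #   bit 21 = 1  t=0,i=20
  #.#.. -> .   bit 20 = 0  t=1,i=14
  #..## -> #   bit 19 = 1  t=1,i=5
  #..#. -> #   bit 18 = 1  t=0,i=17
  #...# -> .   bit 17 = 0  t=0,i=8
  #.... -> #   bit 16 = 1  t=1,i=0
  .#### -> .   bit 15 = 0  t=0,i=4
  .###. -> .   bit 14 = 0  t=2,i=21
  .##.# -> .   bit 13 = 0  t=0,i=1
  .##.. -> #   bit 12 = 1  t=0,i=11
  .#.## -> .   bit 11 = 0  t=0,i=21
  .#.#. -> #   bit 10 = 1  t=0,i=19
  .#..# -> .   bit 9 = 0  t=0,i=16
  .#... -> .   bit 8 = 0  t=2,i=17
  ..### -> #   bit 7 = 1  t=2,i=20
  ..##. -> #   bit 6 = 1  t=0,i=10
  ..#.# -> .   bit 5 = 0  t=0,i=18
  ..#.. -> .   bit 4 = 0  t=0,i=15
  ...## -> #   bit 3 = 1  t=0,i=9
  ...#. -> #   bit 2 = 1  t=0,i=14
  ....# -> .   bit 1 = 0  t=1,i=1
  ..... -> #   bit 0 = 1  t=5,i=16
  bits 10110111101011010001010011001101 = 3081573581

3081573581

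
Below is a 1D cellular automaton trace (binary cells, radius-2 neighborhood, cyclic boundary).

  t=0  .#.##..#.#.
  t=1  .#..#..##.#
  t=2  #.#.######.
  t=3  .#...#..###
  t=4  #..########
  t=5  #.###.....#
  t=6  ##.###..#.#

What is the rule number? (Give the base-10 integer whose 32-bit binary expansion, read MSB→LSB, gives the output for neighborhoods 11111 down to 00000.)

  nb #####: next=.  (t=2,i=6, bit31=0)
  nb ####.: next=#  (t=2,i=8, bit30=1)
  nb ###.#: next=#  (t=2,i=9, bit29=1)
  nb ###..: next=#  (t=4,i=0, bit28=1)
  nb ##.##: next=#  (t=5,i=1, bit27=1)
  nb ##.#.: next=#  (t=1,i=9, bit26=1)
  nb ##..#: next=.  (t=0,i=5, bit25=0)
  nb ##...: next=#  (t=5,i=5, bit24=1)
  nb #.###: next=.  (t=2,i=4, bit23=0)
  nb #.##.: next=.  (t=0,i=3, bit22=0)
  nb #.#.#: next=.  (t=1,i=10, bit21=0)
  nb #.#..: next=.  (t=0,i=9, bit20=0)
  nb #..##: next=#  (t=1,i=6, bit19=1)
  nb #..#.: next=.  (t=0,i=0, bit18=0)
  nb #...#: next=#  (t=3,i=3, bit17=1)
  nb #....: next=.  (t=5,i=6, bit16=0)
  nb .####: next=#  (t=2,i=5, bit15=1)
  nb .###.: next=#  (t=3,i=9, bit14=1)
  nb .##.#: next=#  (t=1,i=8, bit13=1)
  nb .##..: next=#  (t=0,i=4, bit12=1)
  nb .#.##: next=.  (t=0,i=2, bit11=0)
  nb .#.#.: next=#  (t=0,i=8, bit10=1)
  nb .#..#: next=#  (t=0,i=10, bit9=1)
  nb .#...: next=.  (t=3,i=2, bit8=0)
  nb ..###: next=#  (t=3,i=8, bit7=1)
  nb ..##.: next=#  (t=1,i=7, bit6=1)
  nb ..#.#: next=#  (t=0,i=1, bit5=1)
  nb ..#..: next=#  (t=1,i=4, bit4=1)
  nb ...##: next=.  (t=5,i=9, bit3=0)
  nb ...#.: next=#  (t=3,i=4, bit2=1)
  nb ....#: next=#  (t=5,i=8, bit1=1)
  nb .....: next=.  (t=5,i=7, bit0=0)
  bits 01111101000010101111011011110110 = 2097870582

2097870582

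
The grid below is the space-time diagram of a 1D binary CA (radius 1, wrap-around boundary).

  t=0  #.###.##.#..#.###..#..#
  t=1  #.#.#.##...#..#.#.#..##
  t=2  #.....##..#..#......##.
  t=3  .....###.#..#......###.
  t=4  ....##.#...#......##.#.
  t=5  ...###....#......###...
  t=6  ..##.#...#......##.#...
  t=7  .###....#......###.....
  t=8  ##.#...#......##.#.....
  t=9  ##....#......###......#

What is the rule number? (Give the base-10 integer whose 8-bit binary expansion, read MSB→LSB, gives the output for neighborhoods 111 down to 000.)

74

  [7] ### => .  t=0,i=3
  [6] ##. => #  t=0,i=0
  [5] #.# => .  t=0,i=1
  [4] #.. => .  t=0,i=10
  [3] .## => #  t=0,i=2
  [2] .#. => .  t=0,i=9
  [1] ..# => #  t=0,i=11
  [0] ... => .  t=1,i=9
  bits 01001010 = 74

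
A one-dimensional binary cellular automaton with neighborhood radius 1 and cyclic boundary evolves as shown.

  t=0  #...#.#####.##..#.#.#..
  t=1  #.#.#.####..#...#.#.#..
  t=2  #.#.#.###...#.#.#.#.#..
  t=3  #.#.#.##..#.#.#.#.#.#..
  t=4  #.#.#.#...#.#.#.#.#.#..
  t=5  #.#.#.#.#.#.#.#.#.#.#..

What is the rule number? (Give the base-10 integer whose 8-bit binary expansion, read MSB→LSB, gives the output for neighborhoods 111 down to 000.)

141

  [7] ### => #  t=0,i=7
  [6] ##. => .  t=0,i=10
  [5] #.# => .  t=0,i=5
  [4] #.. => .  t=0,i=1
  [3] .## => #  t=0,i=6
  [2] .#. => #  t=0,i=0
  [1] ..# => .  t=0,i=3
  [0] ... => #  t=0,i=2
  bits 10001101 = 141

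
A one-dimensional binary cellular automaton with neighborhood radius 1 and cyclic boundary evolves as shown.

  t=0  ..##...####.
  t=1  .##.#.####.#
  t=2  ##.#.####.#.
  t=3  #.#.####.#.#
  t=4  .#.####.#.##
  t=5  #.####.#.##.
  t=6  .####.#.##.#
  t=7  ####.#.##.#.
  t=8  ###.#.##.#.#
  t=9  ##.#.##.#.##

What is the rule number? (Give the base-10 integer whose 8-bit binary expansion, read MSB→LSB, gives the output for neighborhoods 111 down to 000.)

  ###|#  b7=1 t=0,i=8
  ##.|.  b6=0 t=0,i=3
  #.#|#  b5=1 t=1,i=0
  #..|#  b4=1 t=0,i=4
  .##|#  b3=1 t=0,i=2
  .#.|.  b2=0 t=1,i=4
  ..#|#  b1=1 t=0,i=1
  ...|.  b0=0 t=0,i=0
  bits 10111010 = 186

186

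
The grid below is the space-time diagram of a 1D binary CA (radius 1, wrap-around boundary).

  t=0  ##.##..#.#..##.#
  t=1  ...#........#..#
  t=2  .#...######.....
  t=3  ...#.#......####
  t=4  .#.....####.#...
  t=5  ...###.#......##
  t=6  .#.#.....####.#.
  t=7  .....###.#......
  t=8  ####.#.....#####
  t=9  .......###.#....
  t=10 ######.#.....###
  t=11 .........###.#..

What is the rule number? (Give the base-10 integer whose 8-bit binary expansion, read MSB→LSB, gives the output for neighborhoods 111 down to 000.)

9

  [7] ### => .  t=0,i=0
  [6] ##. => .  t=0,i=1
  [5] #.# => .  t=0,i=2
  [4] #.. => .  t=0,i=5
  [3] .## => #  t=0,i=3
  [2] .#. => .  t=0,i=7
  [1] ..# => .  t=0,i=6
  [0] ... => #  t=1,i=1
  bits 00001001 = 9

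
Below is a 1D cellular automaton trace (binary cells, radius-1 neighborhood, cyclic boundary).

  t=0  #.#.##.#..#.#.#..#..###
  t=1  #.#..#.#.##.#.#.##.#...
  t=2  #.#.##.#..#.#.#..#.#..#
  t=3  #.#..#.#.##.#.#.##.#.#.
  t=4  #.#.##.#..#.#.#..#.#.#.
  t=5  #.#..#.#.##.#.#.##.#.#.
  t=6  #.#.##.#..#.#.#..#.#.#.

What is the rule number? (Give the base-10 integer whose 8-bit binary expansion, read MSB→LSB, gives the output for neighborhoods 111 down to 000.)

70

  [7] ### => .  t=0,i=21
  [6] ##. => #  t=0,i=0
  [5] #.# => .  t=0,i=1
  [4] #.. => .  t=0,i=8
  [3] .## => .  t=0,i=4
  [2] .#. => #  t=0,i=2
  [1] ..# => #  t=0,i=9
  [0] ... => .  t=1,i=21
  bits 01000110 = 70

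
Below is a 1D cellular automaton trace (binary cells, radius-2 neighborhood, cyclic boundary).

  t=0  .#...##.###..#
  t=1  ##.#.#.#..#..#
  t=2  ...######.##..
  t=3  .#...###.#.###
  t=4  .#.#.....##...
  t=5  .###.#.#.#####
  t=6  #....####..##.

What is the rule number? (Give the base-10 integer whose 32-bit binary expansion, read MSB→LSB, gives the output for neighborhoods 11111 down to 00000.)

3644006002

  #####|#  b31=1 t=2,i=5
  ####.|#  b30=1 t=2,i=7
  ###.#|.  b29=0 t=1,i=1
  ###..|#  b28=1 t=0,i=10
  ##.##|#  b27=1 t=0,i=7
  ##.#.|.  b26=0 t=1,i=2
  ##..#|.  b25=0 t=0,i=11
  ##...|#  b24=1 t=2,i=12
  #.###|.  b23=0 t=0,i=8
  #.##.|.  b22=0 t=2,i=10
  #.#.#|#  b21=1 t=1,i=3
  #.#..|#  b20=1 t=0,i=1
  #..##|.  b19=0 t=1,i=12
  #..#.|.  b18=0 t=0,i=12
  #...#|#  b17=1 t=0,i=3
  #....|#  b16=1 t=2,i=13
  .####|.  b15=0 t=2,i=4
  .###.|.  b14=0 t=0,i=9
  .##.#|.  b13=0 t=0,i=6
  .##..|#  b12=1 t=2,i=11
  .#.##|#  b11=1 t=3,i=10
  .#.#.|#  b10=1 t=0,i=0
  .#..#|#  b9=1 t=1,i=8
  .#...|.  b8=0 t=0,i=2
  ..###|.  b7=0 t=1,i=13
  ..##.|#  b6=1 t=0,i=5
  ..#.#|#  b5=1 t=0,i=13
  ..#..|#  b4=1 t=1,i=10
  ...##|.  b3=0 t=0,i=4
  ...#.|.  b2=0 t=4,i=0
  ....#|#  b1=1 t=2,i=1
  .....|.  b0=0 t=2,i=0
  bits 11011001001100110001111001110010 = 3644006002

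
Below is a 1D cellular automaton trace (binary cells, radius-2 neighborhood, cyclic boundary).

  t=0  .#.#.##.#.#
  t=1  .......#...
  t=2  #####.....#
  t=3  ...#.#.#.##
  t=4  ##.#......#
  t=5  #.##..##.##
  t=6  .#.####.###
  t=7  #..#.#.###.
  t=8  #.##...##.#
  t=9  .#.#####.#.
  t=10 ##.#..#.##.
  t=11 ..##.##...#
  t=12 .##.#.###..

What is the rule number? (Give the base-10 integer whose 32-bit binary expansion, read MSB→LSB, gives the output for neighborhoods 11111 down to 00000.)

  #####|.  b31=0 t=2,i=1
  ####.|#  b30=1 t=2,i=3
  ###.#|.  b29=0 t=4,i=1
  ###..|.  b28=0 t=2,i=4
  ##.##|#  b27=1 t=5,i=1
  ##.#.|#  b26=1 t=0,i=7
  ##..#|#  b25=1 t=5,i=4
  ##...|#  b24=1 t=2,i=5
  #.###|#  b23=1 t=5,i=9
  #.##.|.  b22=0 t=0,i=5
  #.#.#|.  b21=0 t=0,i=1
  #.#..|#  b20=1 t=4,i=3
  #..##|#  b19=1 t=5,i=5
  #..#.|#  b18=1 t=7,i=2
  #...#|#  b17=1 t=3,i=1
  #....|.  b16=0 t=1,i=9
  .####|.  b15=0 t=2,i=0
  .###.|#  b14=1 t=4,i=0
  .##.#|.  b13=0 t=0,i=6
  .##..|#  b12=1 t=3,i=10
  .#.##|.  b11=0 t=0,i=4
  .#.#.|.  b10=0 t=0,i=0
  .#..#|.  b9=0 t=7,i=1
  .#...|.  b8=0 t=1,i=8
  ..###|#  b7=1 t=2,i=10
  ..##.|#  b6=1 t=5,i=6
  ..#.#|#  b5=1 t=3,i=3
  ..#..|.  b4=0 t=1,i=7
  ...##|#  b3=1 t=2,i=9
  ...#.|.  b2=0 t=1,i=6
  ....#|.  b1=0 t=1,i=5
  .....|#  b0=1 t=1,i=0
  bits 01001111100111100101000011101001 = 1335775465

1335775465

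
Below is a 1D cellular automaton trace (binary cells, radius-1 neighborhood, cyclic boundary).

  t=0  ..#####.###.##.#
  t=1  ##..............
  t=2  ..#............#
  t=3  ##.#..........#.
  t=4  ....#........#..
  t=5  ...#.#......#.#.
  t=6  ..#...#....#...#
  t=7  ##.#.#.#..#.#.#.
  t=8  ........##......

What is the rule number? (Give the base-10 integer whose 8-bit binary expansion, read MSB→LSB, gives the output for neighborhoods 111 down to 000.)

18

  ###|.  b7=0 t=0,i=3
  ##.|.  b6=0 t=0,i=6
  #.#|.  b5=0 t=0,i=7
  #..|#  b4=1 t=0,i=0
  .##|.  b3=0 t=0,i=2
  .#.|.  b2=0 t=0,i=15
  ..#|#  b1=1 t=0,i=1
  ...|.  b0=0 t=1,i=3
  bits 00010010 = 18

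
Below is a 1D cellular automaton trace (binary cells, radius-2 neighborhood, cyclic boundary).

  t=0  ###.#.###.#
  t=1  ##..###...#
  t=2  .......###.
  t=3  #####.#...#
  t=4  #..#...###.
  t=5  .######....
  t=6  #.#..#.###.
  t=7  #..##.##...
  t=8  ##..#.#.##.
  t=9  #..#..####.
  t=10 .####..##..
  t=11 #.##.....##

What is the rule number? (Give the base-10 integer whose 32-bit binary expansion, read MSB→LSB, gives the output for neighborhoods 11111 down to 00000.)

1105701657

  nb #####: next=.  (t=3,i=1, bit31=0)
  nb ####.: next=#  (t=0,i=1, bit30=1)
  nb ###.#: next=.  (t=0,i=2, bit29=0)
  nb ###..: next=.  (t=1,i=1, bit28=0)
  nb ##.##: next=.  (t=0,i=9, bit27=0)
  nb ##.#.: next=.  (t=0,i=3, bit26=0)
  nb ##..#: next=.  (t=1,i=2, bit25=0)
  nb ##...: next=#  (t=1,i=7, bit24=1)
  nb #.###: next=#  (t=0,i=6, bit23=1)
  nb #.##.: next=#  (t=7,i=6, bit22=1)
  nb #.#.#: next=#  (t=0,i=4, bit21=1)
  nb #.#..: next=.  (t=3,i=6, bit20=0)
  nb #..##: next=.  (t=1,i=3, bit19=0)
  nb #..#.: next=#  (t=4,i=2, bit18=1)
  nb #...#: next=#  (t=1,i=8, bit17=1)
  nb #....: next=#  (t=2,i=0, bit16=1)
  nb .####: next=#  (t=0,i=0, bit15=1)
  nb .###.: next=.  (t=0,i=7, bit14=0)
  nb .##.#: next=#  (t=7,i=4, bit13=1)
  nb .##..: next=.  (t=7,i=7, bit12=0)
  nb .#.##: next=#  (t=0,i=5, bit11=1)
  nb .#.#.: next=.  (t=6,i=1, bit10=0)
  nb .#..#: next=#  (t=4,i=1, bit9=1)
  nb .#...: next=#  (t=3,i=7, bit8=1)
  nb ..###: next=.  (t=1,i=4, bit7=0)
  nb ..##.: next=.  (t=7,i=3, bit6=0)
  nb ..#.#: next=.  (t=6,i=5, bit5=0)
  nb ..#..: next=#  (t=4,i=3, bit4=1)
  nb ...##: next=#  (t=1,i=9, bit3=1)
  nb ...#.: next=.  (t=7,i=10, bit2=0)
  nb ....#: next=.  (t=2,i=5, bit1=0)
  nb .....: next=#  (t=2,i=1, bit0=1)
  bits 01000001111001111010101100011001 = 1105701657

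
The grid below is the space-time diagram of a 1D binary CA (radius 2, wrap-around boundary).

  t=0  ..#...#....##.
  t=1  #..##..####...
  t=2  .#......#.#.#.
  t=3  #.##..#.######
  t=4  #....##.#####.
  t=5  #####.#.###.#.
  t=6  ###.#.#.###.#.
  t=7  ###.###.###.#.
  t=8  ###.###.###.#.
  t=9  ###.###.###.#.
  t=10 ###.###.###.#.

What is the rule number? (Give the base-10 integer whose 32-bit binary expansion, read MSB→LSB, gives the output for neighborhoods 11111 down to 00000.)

2964842282

  nb #####: next=#  (t=3,i=10, bit31=1)
  nb ####.: next=.  (t=1,i=9, bit30=0)
  nb ###.#: next=#  (t=3,i=0, bit29=1)
  nb ###..: next=#  (t=1,i=10, bit28=1)
  nb ##.##: next=.  (t=3,i=1, bit27=0)
  nb ##.#.: next=.  (t=4,i=13, bit26=0)
  nb ##..#: next=.  (t=1,i=5, bit25=0)
  nb ##...: next=.  (t=0,i=13, bit24=0)
  nb #.###: next=#  (t=3,i=8, bit23=1)
  nb #.##.: next=.  (t=3,i=2, bit22=0)
  nb #.#.#: next=#  (t=2,i=10, bit21=1)
  nb #.#..: next=#  (t=2,i=12, bit20=1)
  nb #..##: next=.  (t=1,i=2, bit19=0)
  nb #..#.: next=#  (t=2,i=0, bit18=1)
  nb #...#: next=#  (t=0,i=0, bit17=1)
  nb #....: next=#  (t=0,i=8, bit16=1)
  nb .####: next=#  (t=1,i=8, bit15=1)
  nb .###.: next=#  (t=5,i=9, bit14=1)
  nb .##.#: next=#  (t=4,i=6, bit13=1)
  nb .##..: next=.  (t=0,i=12, bit12=0)
  nb .#.##: next=.  (t=3,i=7, bit11=0)
  nb .#.#.: next=#  (t=2,i=9, bit10=1)
  nb .#..#: next=#  (t=1,i=1, bit9=1)
  nb .#...: next=#  (t=0,i=3, bit8=1)
  nb ..###: next=.  (t=1,i=7, bit7=0)
  nb ..##.: next=.  (t=0,i=11, bit6=0)
  nb ..#.#: next=#  (t=2,i=8, bit5=1)
  nb ..#..: next=.  (t=0,i=2, bit4=0)
  nb ...##: next=#  (t=0,i=10, bit3=1)
  nb ...#.: next=.  (t=0,i=1, bit2=0)
  nb ....#: next=#  (t=0,i=9, bit1=1)
  nb .....: next=.  (t=2,i=4, bit0=0)
  bits 10110000101101111110011100101010 = 2964842282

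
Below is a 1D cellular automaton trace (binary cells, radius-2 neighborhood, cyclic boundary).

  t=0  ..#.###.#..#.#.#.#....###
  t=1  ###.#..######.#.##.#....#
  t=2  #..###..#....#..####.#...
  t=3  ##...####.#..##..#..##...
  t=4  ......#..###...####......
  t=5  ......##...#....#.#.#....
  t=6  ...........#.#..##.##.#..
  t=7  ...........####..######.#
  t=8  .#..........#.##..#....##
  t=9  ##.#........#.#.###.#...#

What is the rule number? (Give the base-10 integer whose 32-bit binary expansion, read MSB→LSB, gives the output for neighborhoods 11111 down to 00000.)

  nb #####: next=.  (t=1,i=9, bit31=0)
  nb ####.: next=.  (t=1,i=1, bit30=0)
  nb ###.#: next=.  (t=0,i=6, bit29=0)
  nb ###..: next=#  (t=0,i=24, bit28=1)
  nb ##.##: next=#  (t=6,i=18, bit27=1)
  nb ##.#.: next=#  (t=0,i=7, bit26=1)
  nb ##..#: next=#  (t=0,i=0, bit25=1)
  nb ##...: next=.  (t=3,i=2, bit24=0)
  nb #.###: next=#  (t=0,i=4, bit23=1)
  nb #.##.: next=#  (t=1,i=16, bit22=1)
  nb #.#.#: next=.  (t=0,i=13, bit21=0)
  nb #.#..: next=#  (t=0,i=8, bit20=1)
  nb #..##: next=.  (t=1,i=6, bit19=0)
  nb #..#.: next=#  (t=0,i=1, bit18=1)
  nb #...#: next=.  (t=2,i=23, bit17=0)
  nb #....: next=#  (t=0,i=19, bit16=1)
  nb .####: next=#  (t=1,i=0, bit15=1)
  nb .###.: next=.  (t=0,i=5, bit14=0)
  nb .##.#: next=#  (t=1,i=17, bit13=1)
  nb .##..: next=.  (t=3,i=1, bit12=0)
  nb .#.##: next=.  (t=0,i=3, bit11=0)
  nb .#.#.: next=#  (t=0,i=12, bit10=1)
  nb .#..#: next=#  (t=0,i=9, bit9=1)
  nb .#...: next=.  (t=0,i=18, bit8=0)
  nb ..###: next=.  (t=0,i=22, bit7=0)
  nb ..##.: next=.  (t=3,i=0, bit6=0)
  nb ..#.#: next=#  (t=0,i=2, bit5=1)
  nb ..#..: next=#  (t=2,i=0, bit4=1)
  nb ...##: next=.  (t=0,i=21, bit3=0)
  nb ...#.: next=.  (t=2,i=12, bit2=0)
  nb ....#: next=.  (t=0,i=20, bit1=0)
  nb .....: next=.  (t=4,i=0, bit0=0)
  bits 00011110110101011010011000110000 = 517318192

517318192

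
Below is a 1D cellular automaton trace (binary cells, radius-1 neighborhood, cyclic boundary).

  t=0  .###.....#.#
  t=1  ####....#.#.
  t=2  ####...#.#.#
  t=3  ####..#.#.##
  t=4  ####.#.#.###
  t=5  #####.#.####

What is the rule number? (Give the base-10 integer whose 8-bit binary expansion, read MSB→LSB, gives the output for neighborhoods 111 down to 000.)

  ### -> #   bit 7 = 1  t=0,i=2
  ##. -> #   bit 6 = 1  t=0,i=3
  #.# -> #   bit 5 = 1  t=0,i=0
  #.. -> .   bit 4 = 0  t=0,i=4
  .## -> #   bit 3 = 1  t=0,i=1
  .#. -> .   bit 2 = 0  t=0,i=9
  ..# -> #   bit 1 = 1  t=0,i=8
  ... -> .   bit 0 = 0  t=0,i=5
  bits 11101010 = 234

234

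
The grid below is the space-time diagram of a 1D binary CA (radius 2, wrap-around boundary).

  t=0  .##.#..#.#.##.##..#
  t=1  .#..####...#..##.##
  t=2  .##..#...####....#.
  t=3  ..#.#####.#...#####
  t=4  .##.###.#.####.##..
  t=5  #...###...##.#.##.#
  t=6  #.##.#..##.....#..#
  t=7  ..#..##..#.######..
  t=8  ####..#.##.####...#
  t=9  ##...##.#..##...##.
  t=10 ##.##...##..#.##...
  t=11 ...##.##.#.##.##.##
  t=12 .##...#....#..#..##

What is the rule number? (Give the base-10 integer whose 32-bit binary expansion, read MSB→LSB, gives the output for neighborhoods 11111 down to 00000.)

2698498879

  [31] ##### => #  t=3,i=6
  [30] ####. => .  t=1,i=6
  [29] ###.# => #  t=3,i=8
  [28] ###.. => .  t=1,i=7
  [27] ##.## => .  t=0,i=13
  [26] ##.#. => .  t=0,i=3
  [25] ##..# => .  t=0,i=16
  [24] ##... => .  t=1,i=8
  [23] #.### => #  t=3,i=4
  [22] #.##. => #  t=0,i=1
  [21] #.#.# => .  t=0,i=9
  [20] #.#.. => #  t=0,i=4
  [19] #..## => .  t=1,i=3
  [18] #..#. => #  t=0,i=6
  [17] #...# => #  t=1,i=9
  [16] #.... => #  t=2,i=14
  [15] .#### => #  t=1,i=5
  [14] .###. => #  t=4,i=5
  [13] .##.# => .  t=0,i=2
  [12] .##.. => #  t=0,i=15
  [11] .#.## => .  t=0,i=0
  [10] .#.#. => .  t=0,i=8
  [9] .#..# => #  t=0,i=5
  [8] .#... => #  t=2,i=6
  [7] ..### => .  t=1,i=4
  [6] ..##. => .  t=1,i=14
  [5] ..#.# => #  t=0,i=7
  [4] ..#.. => #  t=1,i=11
  [3] ...## => #  t=2,i=8
  [2] ...#. => #  t=1,i=10
  [1] ....# => #  t=2,i=15
  [0] ..... => #  t=6,i=12
  bits 10100000110101111101001100111111 = 2698498879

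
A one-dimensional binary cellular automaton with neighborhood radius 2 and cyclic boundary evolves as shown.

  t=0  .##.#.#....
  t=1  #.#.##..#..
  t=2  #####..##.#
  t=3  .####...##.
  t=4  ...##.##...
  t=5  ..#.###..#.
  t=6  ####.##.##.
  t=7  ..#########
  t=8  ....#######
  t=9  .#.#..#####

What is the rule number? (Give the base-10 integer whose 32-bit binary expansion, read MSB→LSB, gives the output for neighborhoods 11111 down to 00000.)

4167527484

  #####|#  b31=1 t=2,i=1
  ####.|#  b30=1 t=2,i=3
  ###.#|#  b29=1 t=6,i=3
  ###..|#  b28=1 t=2,i=4
  ##.##|#  b27=1 t=2,i=9
  ##.#.|.  b26=0 t=0,i=3
  ##..#|.  b25=0 t=1,i=6
  ##...|.  b24=0 t=3,i=5
  #.###|.  b23=0 t=2,i=10
  #.##.|#  b22=1 t=1,i=4
  #.#.#|#  b21=1 t=0,i=4
  #.#..|.  b20=0 t=0,i=6
  #..##|.  b19=0 t=2,i=6
  #..#.|#  b18=1 t=1,i=7
  #...#|#  b17=1 t=3,i=6
  #....|#  b16=1 t=0,i=8
  .####|.  b15=0 t=2,i=0
  .###.|#  b14=1 t=5,i=5
  .##.#|#  b13=1 t=0,i=2
  .##..|.  b12=0 t=1,i=5
  .#.##|#  b11=1 t=1,i=3
  .#.#.|#  b10=1 t=0,i=5
  .#..#|.  b9=0 t=1,i=9
  .#...|.  b8=0 t=0,i=7
  ..###|.  b7=0 t=3,i=1
  ..##.|.  b6=0 t=0,i=1
  ..#.#|#  b5=1 t=1,i=0
  ..#..|#  b4=1 t=1,i=8
  ...##|#  b3=1 t=0,i=0
  ...#.|#  b2=1 t=5,i=1
  ....#|.  b1=0 t=0,i=10
  .....|.  b0=0 t=0,i=9
  bits 11111000011001110110110000111100 = 4167527484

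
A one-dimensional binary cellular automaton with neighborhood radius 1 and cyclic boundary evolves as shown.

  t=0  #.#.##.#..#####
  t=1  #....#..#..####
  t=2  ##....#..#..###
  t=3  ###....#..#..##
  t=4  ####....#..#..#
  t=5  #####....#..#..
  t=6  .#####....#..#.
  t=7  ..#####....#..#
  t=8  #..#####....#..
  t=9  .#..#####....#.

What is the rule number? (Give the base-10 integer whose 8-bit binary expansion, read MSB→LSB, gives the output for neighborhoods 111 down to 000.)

208

  [7] ### => #  t=0,i=11
  [6] ##. => #  t=0,i=0
  [5] #.# => .  t=0,i=1
  [4] #.. => #  t=0,i=8
  [3] .## => .  t=0,i=4
  [2] .#. => .  t=0,i=2
  [1] ..# => .  t=0,i=9
  [0] ... => .  t=1,i=2
  bits 11010000 = 208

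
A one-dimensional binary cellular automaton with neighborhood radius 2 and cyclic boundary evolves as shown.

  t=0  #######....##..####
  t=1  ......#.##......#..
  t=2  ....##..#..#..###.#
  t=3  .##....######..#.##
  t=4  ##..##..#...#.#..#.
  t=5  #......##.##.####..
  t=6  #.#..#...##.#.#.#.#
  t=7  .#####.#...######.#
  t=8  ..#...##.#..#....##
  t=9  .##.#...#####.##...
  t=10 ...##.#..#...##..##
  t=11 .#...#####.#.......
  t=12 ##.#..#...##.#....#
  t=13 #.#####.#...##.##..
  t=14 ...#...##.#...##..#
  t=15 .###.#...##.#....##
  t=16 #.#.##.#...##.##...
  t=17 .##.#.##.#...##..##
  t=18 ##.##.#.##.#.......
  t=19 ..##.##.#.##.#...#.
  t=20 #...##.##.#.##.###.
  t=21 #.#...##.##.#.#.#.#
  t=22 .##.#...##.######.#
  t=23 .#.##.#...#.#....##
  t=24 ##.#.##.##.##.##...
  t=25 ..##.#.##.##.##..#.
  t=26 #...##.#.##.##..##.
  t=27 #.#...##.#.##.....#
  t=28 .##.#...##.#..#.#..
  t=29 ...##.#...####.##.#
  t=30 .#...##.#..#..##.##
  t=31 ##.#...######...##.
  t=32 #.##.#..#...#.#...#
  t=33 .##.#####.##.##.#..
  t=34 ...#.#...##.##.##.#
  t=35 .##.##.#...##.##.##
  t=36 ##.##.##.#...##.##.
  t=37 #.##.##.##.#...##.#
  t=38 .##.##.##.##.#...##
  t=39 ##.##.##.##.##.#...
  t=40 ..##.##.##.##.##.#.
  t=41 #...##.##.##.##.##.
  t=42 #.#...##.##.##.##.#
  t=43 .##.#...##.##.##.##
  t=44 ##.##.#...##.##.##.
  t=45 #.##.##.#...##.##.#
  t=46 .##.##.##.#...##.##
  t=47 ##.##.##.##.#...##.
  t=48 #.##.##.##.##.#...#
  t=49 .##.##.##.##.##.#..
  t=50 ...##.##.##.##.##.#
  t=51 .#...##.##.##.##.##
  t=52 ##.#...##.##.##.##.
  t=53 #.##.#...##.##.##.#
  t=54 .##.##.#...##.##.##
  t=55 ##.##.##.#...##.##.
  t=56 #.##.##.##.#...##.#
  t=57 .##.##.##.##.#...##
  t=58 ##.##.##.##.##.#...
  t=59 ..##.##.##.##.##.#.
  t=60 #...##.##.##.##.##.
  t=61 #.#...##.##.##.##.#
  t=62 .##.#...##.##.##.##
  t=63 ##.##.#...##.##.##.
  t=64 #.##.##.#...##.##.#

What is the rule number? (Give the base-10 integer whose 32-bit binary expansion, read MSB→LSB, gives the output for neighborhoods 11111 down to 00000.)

  [31] ##### => .  t=0,i=0
  [30] ####. => .  t=0,i=5
  [29] ###.# => .  t=2,i=16
  [28] ###.. => #  t=0,i=6
  [27] ##.## => #  t=3,i=0
  [26] ##.#. => #  t=2,i=17
  [25] ##..# => .  t=0,i=13
  [24] ##... => .  t=0,i=7
  [23] #.### => .  t=5,i=13
  [22] #.##. => #  t=1,i=8
  [21] #.#.# => #  t=6,i=12
  [20] #.#.. => #  t=2,i=18
  [19] #..## => .  t=0,i=14
  [18] #..#. => #  t=2,i=7
  [17] #...# => #  t=4,i=10
  [16] #.... => #  t=0,i=8
  [15] .#### => #  t=0,i=16
  [14] .###. => #  t=2,i=15
  [13] .##.# => .  t=3,i=18
  [12] .##.. => .  t=0,i=12
  [11] .#.## => .  t=1,i=7
  [10] .#.#. => #  t=4,i=13
  [9] .#..# => #  t=2,i=9
  [8] .#... => .  t=1,i=17
  [7] ..### => .  t=0,i=15
  [6] ..##. => .  t=0,i=11
  [5] ..#.# => .  t=1,i=6
  [4] ..#.. => #  t=1,i=16
  [3] ...## => .  t=0,i=10
  [2] ...#. => #  t=1,i=5
  [1] ....# => #  t=0,i=9
  [0] ..... => .  t=1,i=0
  bits 00011100011101111100011000010110 = 477611542

477611542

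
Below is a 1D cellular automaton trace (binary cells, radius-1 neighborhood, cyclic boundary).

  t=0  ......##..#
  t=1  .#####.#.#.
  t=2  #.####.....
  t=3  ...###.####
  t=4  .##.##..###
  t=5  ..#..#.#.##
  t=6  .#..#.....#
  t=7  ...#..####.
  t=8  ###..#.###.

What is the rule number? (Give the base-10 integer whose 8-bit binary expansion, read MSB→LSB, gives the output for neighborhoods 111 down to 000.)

195

  ###|#  b7=1 t=1,i=2
  ##.|#  b6=1 t=0,i=7
  #.#|.  b5=0 t=1,i=6
  #..|.  b4=0 t=0,i=0
  .##|.  b3=0 t=0,i=6
  .#.|.  b2=0 t=0,i=10
  ..#|#  b1=1 t=0,i=5
  ...|#  b0=1 t=0,i=1
  bits 11000011 = 195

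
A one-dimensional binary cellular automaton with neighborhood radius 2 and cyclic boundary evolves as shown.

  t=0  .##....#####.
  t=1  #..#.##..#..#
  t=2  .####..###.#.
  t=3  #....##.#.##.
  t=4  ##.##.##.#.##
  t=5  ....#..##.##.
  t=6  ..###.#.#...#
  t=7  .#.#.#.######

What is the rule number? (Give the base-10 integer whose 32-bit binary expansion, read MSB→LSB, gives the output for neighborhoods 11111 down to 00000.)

2275306814

  ##### -> #   bit 31 = 1  t=0,i=9
  ####. -> .   bit 30 = 0  t=0,i=10
  ###.# -> .   bit 29 = 0  t=2,i=9
  ###.. -> .   bit 28 = 0  t=0,i=11
  ##.## -> .   bit 27 = 0  t=4,i=2
  ##.#. -> #   bit 26 = 1  t=2,i=10
  ##..# -> #   bit 25 = 1  t=0,i=12
  ##... -> #   bit 24 = 1  t=0,i=3
  #.### -> #   bit 23 = 1  t=4,i=11
  #.##. -> .   bit 22 = 0  t=1,i=5
  #.#.# -> .   bit 21 = 0  t=3,i=8
  #.#.. -> #   bit 20 = 1  t=2,i=11
  #..## -> #   bit 19 = 1  t=0,i=0
  #..#. -> #   bit 18 = 1  t=1,i=2
  #...# -> #   bit 17 = 1  t=6,i=10
  #.... -> .   bit 16 = 0  t=0,i=4
  .#### -> .   bit 15 = 0  t=0,i=8
  .###. -> #   bit 14 = 1  t=2,i=8
  .##.# -> #   bit 13 = 1  t=3,i=6
  .##.. -> .   bit 12 = 0  t=0,i=2
  .#.## -> #   bit 11 = 1  t=1,i=4
  .#.#. -> #   bit 10 = 1  t=6,i=7
  .#..# -> .   bit 9 = 0  t=1,i=10
  .#... -> #   bit 8 = 1  t=3,i=1
  ..### -> .   bit 7 = 0  t=0,i=7
  ..##. -> .   bit 6 = 0  t=0,i=1
  ..#.# -> #   bit 5 = 1  t=1,i=3
  ..#.. -> #   bit 4 = 1  t=1,i=9
  ...## -> #   bit 3 = 1  t=0,i=6
  ...#. -> #   bit 2 = 1  t=5,i=3
  ....# -> #   bit 1 = 1  t=0,i=5
  ..... -> .   bit 0 = 0  t=5,i=1
  bits 10000111100111100110110100111110 = 2275306814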